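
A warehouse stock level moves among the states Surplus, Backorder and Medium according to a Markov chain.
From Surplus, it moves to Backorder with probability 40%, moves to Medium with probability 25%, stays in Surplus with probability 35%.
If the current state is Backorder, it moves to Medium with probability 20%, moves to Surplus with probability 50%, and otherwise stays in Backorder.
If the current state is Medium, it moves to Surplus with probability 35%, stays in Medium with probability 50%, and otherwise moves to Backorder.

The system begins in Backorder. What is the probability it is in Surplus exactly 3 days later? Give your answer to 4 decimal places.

Propagate the distribution vector 3 days from Backorder.
After 0 days: (0.0000, 1.0000, 0.0000)
After 1 day: (0.5000, 0.3000, 0.2000)
After 2 days: (0.3950, 0.3200, 0.2850)
After 3 days: (0.3980, 0.2968, 0.3053)
P(in Surplus after 3 days) = 0.3980

0.3980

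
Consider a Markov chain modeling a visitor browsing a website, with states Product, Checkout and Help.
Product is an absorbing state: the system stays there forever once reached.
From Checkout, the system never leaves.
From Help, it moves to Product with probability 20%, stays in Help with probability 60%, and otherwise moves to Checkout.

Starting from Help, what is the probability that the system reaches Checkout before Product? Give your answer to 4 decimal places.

0.5000

Let h(s) be the probability of absorption at Checkout starting from transient state s. Then h(Checkout) = 1 and h(Product) = 0. By first-step analysis:
h(Help) = 0.2·0 + 0.2·1 + 0.6·h(Help)
Solving: h(Help) = 0.5000.
Starting from Help, the probability is 0.5000.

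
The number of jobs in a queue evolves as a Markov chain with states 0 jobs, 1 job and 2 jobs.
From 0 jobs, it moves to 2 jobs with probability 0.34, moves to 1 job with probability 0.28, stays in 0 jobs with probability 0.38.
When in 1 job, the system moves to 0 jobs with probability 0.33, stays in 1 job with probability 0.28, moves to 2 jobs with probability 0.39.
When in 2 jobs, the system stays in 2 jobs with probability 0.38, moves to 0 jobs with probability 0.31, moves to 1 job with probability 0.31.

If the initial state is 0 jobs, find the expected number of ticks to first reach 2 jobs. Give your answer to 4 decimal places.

Let t(s) be the expected number of ticks to first reach 2 jobs from state s, with t(2 jobs) = 0. Conditioning on the first tick:
t(0 jobs) = 1 + 0.38·t(0 jobs) + 0.28·t(1 job)
t(1 job) = 1 + 0.33·t(0 jobs) + 0.28·t(1 job)
Solving: t(0 jobs) = 2.8249, t(1 job) = 2.6836.
Expected ticks from 0 jobs to 2 jobs: 2.8249.

2.8249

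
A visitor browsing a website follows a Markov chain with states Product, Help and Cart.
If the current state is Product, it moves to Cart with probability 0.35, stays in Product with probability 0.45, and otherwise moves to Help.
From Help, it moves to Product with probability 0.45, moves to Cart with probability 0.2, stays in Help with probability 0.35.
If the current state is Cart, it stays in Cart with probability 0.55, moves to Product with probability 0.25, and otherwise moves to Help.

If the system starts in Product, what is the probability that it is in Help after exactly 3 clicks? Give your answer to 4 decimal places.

Propagate the distribution vector 3 clicks from Product.
After 0 clicks: (1.0000, 0.0000, 0.0000)
After 1 click: (0.4500, 0.2000, 0.3500)
After 2 clicks: (0.3800, 0.2300, 0.3900)
After 3 clicks: (0.3720, 0.2345, 0.3935)
P(in Help after 3 clicks) = 0.2345

0.2345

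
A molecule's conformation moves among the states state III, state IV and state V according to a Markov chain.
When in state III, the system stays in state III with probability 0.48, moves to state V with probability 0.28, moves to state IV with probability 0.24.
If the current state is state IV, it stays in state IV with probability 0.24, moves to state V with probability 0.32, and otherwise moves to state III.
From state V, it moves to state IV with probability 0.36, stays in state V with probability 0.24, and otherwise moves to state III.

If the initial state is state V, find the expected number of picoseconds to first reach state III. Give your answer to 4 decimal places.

2.4221

Let t(s) be the expected number of picoseconds to first reach state III from state s, with t(state III) = 0. Conditioning on the first picosecond:
t(state IV) = 1 + 0.24·t(state IV) + 0.32·t(state V)
t(state V) = 1 + 0.36·t(state IV) + 0.24·t(state V)
Solving: t(state IV) = 2.3356, t(state V) = 2.4221.
Expected picoseconds from state V to state III: 2.4221.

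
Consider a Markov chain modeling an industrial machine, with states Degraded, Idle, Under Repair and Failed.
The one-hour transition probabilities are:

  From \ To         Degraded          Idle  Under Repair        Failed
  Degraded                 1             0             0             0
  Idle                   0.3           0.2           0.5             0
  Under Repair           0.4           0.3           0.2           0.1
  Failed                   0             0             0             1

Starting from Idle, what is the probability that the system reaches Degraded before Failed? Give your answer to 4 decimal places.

0.8980

Let h(s) be the probability of absorption at Degraded starting from transient state s. Then h(Degraded) = 1 and h(Failed) = 0. By first-step analysis:
h(Idle) = 0.3·1 + 0.2·h(Idle) + 0.5·h(Under Repair)
h(Under Repair) = 0.4·1 + 0.3·h(Idle) + 0.2·h(Under Repair) + 0.1·0
Solving: h(Idle) = 0.8980, h(Under Repair) = 0.8367.
Starting from Idle, the probability is 0.8980.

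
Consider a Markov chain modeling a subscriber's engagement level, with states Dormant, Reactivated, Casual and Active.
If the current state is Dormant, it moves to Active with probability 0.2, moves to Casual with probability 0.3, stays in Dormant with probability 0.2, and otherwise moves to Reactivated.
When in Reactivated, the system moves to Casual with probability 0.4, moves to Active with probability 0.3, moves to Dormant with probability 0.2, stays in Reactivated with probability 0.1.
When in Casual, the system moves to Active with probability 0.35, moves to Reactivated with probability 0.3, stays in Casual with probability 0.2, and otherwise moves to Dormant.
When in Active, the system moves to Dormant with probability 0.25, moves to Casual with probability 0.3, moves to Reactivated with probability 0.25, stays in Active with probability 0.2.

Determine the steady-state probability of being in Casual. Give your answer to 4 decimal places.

Let the stationary distribution be π with π = πP and π_1 + π_2 + π_3 + π_4 = 1.
π_1 = 0.2·π_1 + 0.2·π_2 + 0.15·π_3 + 0.25·π_4
π_2 = 0.3·π_1 + 0.1·π_2 + 0.3·π_3 + 0.25·π_4
π_3 = 0.3·π_1 + 0.4·π_2 + 0.2·π_3 + 0.3·π_4
Solving with the normalization constraint gives π = (0.1987, 0.2388, 0.2944, 0.2680).
So the stationary probability of Casual is 0.2944.

0.2944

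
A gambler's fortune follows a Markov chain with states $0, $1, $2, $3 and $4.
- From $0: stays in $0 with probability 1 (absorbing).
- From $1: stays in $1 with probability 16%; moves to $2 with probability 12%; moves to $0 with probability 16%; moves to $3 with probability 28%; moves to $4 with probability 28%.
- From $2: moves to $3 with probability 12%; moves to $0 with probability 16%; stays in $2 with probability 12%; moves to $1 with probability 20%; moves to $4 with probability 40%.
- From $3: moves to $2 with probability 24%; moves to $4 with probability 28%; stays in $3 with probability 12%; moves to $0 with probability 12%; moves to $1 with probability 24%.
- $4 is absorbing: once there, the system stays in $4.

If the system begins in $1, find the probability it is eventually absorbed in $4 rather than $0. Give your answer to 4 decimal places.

0.6632

Let h(s) be the probability of absorption at $4 starting from transient state s. Then h($4) = 1 and h($0) = 0. By first-step analysis:
h($1) = 0.16·0 + 0.16·h($1) + 0.12·h($2) + 0.28·h($3) + 0.28·1
h($2) = 0.16·0 + 0.2·h($1) + 0.12·h($2) + 0.12·h($3) + 0.4·1
h($3) = 0.12·0 + 0.24·h($1) + 0.24·h($2) + 0.12·h($3) + 0.28·1
Solving: h($1) = 0.6632, h($2) = 0.6993, h($3) = 0.6898.
Starting from $1, the probability is 0.6632.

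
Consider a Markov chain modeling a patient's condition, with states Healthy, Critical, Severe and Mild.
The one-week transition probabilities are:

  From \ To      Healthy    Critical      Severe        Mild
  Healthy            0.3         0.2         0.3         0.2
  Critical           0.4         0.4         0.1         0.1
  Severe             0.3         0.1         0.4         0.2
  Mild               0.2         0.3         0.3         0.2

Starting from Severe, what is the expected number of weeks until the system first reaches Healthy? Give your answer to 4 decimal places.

3.3180

Let t(s) be the expected number of weeks to first reach Healthy from state s, with t(Healthy) = 0. Conditioning on the first week:
t(Critical) = 1 + 0.4·t(Critical) + 0.1·t(Severe) + 0.1·t(Mild)
t(Severe) = 1 + 0.1·t(Critical) + 0.4·t(Severe) + 0.2·t(Mild)
t(Mild) = 1 + 0.3·t(Critical) + 0.3·t(Severe) + 0.2·t(Mild)
Solving: t(Critical) = 2.8111, t(Severe) = 3.3180, t(Mild) = 3.5484.
Expected weeks from Severe to Healthy: 3.3180.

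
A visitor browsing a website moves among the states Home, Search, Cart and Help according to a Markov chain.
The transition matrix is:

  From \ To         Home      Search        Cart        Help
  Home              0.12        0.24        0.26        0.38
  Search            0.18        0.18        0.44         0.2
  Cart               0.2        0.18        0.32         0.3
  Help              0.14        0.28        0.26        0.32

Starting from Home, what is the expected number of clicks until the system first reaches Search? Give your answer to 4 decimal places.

4.2210

Let t(s) be the expected number of clicks to first reach Search from state s, with t(Search) = 0. Conditioning on the first click:
t(Home) = 1 + 0.12·t(Home) + 0.26·t(Cart) + 0.38·t(Help)
t(Cart) = 1 + 0.2·t(Home) + 0.32·t(Cart) + 0.3·t(Help)
t(Help) = 1 + 0.14·t(Home) + 0.26·t(Cart) + 0.32·t(Help)
Solving: t(Home) = 4.2210, t(Cart) = 4.5040, t(Help) = 4.0617.
Expected clicks from Home to Search: 4.2210.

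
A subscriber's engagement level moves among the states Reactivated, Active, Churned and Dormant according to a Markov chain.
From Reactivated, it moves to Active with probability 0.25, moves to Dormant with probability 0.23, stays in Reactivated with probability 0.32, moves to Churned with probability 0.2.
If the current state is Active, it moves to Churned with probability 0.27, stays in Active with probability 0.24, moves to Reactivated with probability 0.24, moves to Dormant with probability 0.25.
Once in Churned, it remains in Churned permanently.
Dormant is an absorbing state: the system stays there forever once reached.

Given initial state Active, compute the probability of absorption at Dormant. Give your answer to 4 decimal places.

0.4930

Let h(s) be the probability of absorption at Dormant starting from transient state s. Then h(Dormant) = 1 and h(Churned) = 0. By first-step analysis:
h(Reactivated) = 0.32·h(Reactivated) + 0.25·h(Active) + 0.2·0 + 0.23·1
h(Active) = 0.24·h(Reactivated) + 0.24·h(Active) + 0.27·0 + 0.25·1
Solving: h(Reactivated) = 0.5195, h(Active) = 0.4930.
Starting from Active, the probability is 0.4930.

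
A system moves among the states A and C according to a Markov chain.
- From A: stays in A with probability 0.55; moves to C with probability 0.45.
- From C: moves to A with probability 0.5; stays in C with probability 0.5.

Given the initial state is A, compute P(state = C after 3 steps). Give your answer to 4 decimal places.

0.4736

Propagate the distribution vector 3 steps from A.
After 0 steps: (1.0000, 0.0000)
After 1 step: (0.5500, 0.4500)
After 2 steps: (0.5275, 0.4725)
After 3 steps: (0.5264, 0.4736)
P(in C after 3 steps) = 0.4736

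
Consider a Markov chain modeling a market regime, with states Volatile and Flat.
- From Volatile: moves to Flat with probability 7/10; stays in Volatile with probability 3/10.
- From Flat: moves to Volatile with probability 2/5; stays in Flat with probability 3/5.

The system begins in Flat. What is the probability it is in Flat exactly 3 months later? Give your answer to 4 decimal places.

0.6360

Propagate the distribution vector 3 months from Flat.
After 0 months: (0.0000, 1.0000)
After 1 month: (0.4000, 0.6000)
After 2 months: (0.3600, 0.6400)
After 3 months: (0.3640, 0.6360)
P(in Flat after 3 months) = 0.6360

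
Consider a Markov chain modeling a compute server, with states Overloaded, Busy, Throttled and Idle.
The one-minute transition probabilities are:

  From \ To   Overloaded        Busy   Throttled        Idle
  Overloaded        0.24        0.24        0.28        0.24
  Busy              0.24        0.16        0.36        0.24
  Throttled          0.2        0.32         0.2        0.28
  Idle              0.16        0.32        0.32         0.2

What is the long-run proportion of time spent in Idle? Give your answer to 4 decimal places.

Let the stationary distribution be π with π = πP and π_1 + π_2 + π_3 + π_4 = 1.
π_1 = 0.24·π_1 + 0.24·π_2 + 0.2·π_3 + 0.16·π_4
π_2 = 0.24·π_1 + 0.16·π_2 + 0.32·π_3 + 0.32·π_4
π_3 = 0.28·π_1 + 0.36·π_2 + 0.2·π_3 + 0.32·π_4
Solving with the normalization constraint gives π = (0.2092, 0.2614, 0.2876, 0.2418).
So the stationary probability of Idle is 0.2418.

0.2418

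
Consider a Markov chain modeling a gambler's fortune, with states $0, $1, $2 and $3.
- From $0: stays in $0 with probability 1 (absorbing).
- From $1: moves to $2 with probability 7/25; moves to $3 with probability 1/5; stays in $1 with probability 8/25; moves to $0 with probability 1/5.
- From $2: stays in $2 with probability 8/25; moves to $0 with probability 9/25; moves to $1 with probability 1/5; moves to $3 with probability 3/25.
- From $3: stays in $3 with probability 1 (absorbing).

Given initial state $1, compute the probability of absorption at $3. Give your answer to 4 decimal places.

Let h(s) be the probability of absorption at $3 starting from transient state s. Then h($3) = 1 and h($0) = 0. By first-step analysis:
h($1) = 0.2·0 + 0.32·h($1) + 0.28·h($2) + 0.2·1
h($2) = 0.36·0 + 0.2·h($1) + 0.32·h($2) + 0.12·1
Solving: h($1) = 0.4173, h($2) = 0.2992.
Starting from $1, the probability is 0.4173.

0.4173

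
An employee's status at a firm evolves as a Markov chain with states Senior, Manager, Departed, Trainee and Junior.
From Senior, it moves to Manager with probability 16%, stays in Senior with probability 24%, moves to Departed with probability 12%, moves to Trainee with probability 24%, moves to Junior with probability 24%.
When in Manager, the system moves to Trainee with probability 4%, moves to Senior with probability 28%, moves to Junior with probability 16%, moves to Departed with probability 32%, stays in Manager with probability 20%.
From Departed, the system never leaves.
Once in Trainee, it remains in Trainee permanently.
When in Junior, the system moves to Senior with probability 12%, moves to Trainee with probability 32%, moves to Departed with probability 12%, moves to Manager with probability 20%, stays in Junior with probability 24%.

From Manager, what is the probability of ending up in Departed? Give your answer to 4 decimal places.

Let h(s) be the probability of absorption at Departed starting from transient state s. Then h(Departed) = 1 and h(Trainee) = 0. By first-step analysis:
h(Senior) = 0.24·h(Senior) + 0.16·h(Manager) + 0.12·1 + 0.24·0 + 0.24·h(Junior)
h(Manager) = 0.28·h(Senior) + 0.2·h(Manager) + 0.32·1 + 0.04·0 + 0.16·h(Junior)
h(Junior) = 0.12·h(Senior) + 0.2·h(Manager) + 0.12·1 + 0.32·0 + 0.24·h(Junior)
Solving: h(Senior) = 0.4105, h(Manager) = 0.6209, h(Junior) = 0.3861.
Starting from Manager, the probability is 0.6209.

0.6209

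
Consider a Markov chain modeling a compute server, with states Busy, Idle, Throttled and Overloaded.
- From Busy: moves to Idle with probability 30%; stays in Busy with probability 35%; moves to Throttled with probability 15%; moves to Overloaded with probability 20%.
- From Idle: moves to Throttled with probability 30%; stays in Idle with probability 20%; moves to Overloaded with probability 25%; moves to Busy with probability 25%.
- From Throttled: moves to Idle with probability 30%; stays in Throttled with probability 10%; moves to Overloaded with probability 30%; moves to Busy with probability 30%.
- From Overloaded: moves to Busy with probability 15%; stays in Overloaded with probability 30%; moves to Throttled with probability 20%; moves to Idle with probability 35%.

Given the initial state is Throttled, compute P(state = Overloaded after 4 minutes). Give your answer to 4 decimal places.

Propagate the distribution vector 4 minutes from Throttled.
After 0 minutes: (0.0000, 0.0000, 1.0000, 0.0000)
After 1 minute: (0.3000, 0.3000, 0.1000, 0.3000)
After 2 minutes: (0.2550, 0.2850, 0.2050, 0.2550)
After 3 minutes: (0.2603, 0.2843, 0.1953, 0.2603)
After 4 minutes: (0.2598, 0.2846, 0.1959, 0.2598)
P(in Overloaded after 4 minutes) = 0.2598

0.2598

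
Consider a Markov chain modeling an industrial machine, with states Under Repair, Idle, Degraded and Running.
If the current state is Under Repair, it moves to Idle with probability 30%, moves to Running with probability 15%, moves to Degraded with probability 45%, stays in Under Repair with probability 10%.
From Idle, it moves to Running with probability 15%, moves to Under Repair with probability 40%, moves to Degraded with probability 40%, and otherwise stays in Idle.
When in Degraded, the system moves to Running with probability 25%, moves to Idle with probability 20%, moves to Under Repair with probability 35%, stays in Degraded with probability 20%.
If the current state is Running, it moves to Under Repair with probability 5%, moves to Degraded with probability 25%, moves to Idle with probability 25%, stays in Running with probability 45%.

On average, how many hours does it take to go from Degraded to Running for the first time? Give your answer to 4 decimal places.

4.9675

Let t(s) be the expected number of hours to first reach Running from state s, with t(Running) = 0. Conditioning on the first hour:
t(Under Repair) = 1 + 0.1·t(Under Repair) + 0.3·t(Idle) + 0.45·t(Degraded)
t(Idle) = 1 + 0.4·t(Under Repair) + 0.05·t(Idle) + 0.4·t(Degraded)
t(Degraded) = 1 + 0.35·t(Under Repair) + 0.2·t(Idle) + 0.2·t(Degraded)
Solving: t(Under Repair) = 5.4010, t(Idle) = 5.4183, t(Degraded) = 4.9675.
Expected hours from Degraded to Running: 4.9675.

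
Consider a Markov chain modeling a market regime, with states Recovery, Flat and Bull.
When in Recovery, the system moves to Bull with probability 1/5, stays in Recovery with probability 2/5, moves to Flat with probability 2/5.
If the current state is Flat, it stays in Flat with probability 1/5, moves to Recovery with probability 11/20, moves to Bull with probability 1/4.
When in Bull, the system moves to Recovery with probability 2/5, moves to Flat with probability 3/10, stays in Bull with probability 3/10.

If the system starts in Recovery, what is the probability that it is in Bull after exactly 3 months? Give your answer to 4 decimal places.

0.2390

Propagate the distribution vector 3 months from Recovery.
After 0 months: (1.0000, 0.0000, 0.0000)
After 1 month: (0.4000, 0.4000, 0.2000)
After 2 months: (0.4600, 0.3000, 0.2400)
After 3 months: (0.4450, 0.3160, 0.2390)
P(in Bull after 3 months) = 0.2390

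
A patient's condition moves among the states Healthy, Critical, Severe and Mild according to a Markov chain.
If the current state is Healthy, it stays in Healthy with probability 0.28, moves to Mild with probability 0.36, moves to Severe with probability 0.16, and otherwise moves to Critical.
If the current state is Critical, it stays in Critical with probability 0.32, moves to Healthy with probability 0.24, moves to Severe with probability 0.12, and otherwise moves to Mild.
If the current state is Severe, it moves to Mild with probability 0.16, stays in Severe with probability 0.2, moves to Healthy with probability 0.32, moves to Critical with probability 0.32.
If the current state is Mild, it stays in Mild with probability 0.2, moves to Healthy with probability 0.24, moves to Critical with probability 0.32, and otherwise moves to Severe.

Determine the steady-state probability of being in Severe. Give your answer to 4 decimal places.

Let the stationary distribution be π with π = πP and π_1 + π_2 + π_3 + π_4 = 1.
π_1 = 0.28·π_1 + 0.24·π_2 + 0.32·π_3 + 0.24·π_4
π_2 = 0.2·π_1 + 0.32·π_2 + 0.32·π_3 + 0.32·π_4
π_3 = 0.16·π_1 + 0.12·π_2 + 0.2·π_3 + 0.24·π_4
Solving with the normalization constraint gives π = (0.2648, 0.2882, 0.1771, 0.2699).
So the stationary probability of Severe is 0.1771.

0.1771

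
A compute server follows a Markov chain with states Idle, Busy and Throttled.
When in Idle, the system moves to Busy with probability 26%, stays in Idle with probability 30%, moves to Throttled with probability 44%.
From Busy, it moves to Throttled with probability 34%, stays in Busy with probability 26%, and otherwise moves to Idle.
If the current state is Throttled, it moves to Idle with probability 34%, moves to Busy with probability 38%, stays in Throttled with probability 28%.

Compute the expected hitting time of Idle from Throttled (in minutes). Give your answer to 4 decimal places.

2.7750

Let t(s) be the expected number of minutes to first reach Idle from state s, with t(Idle) = 0. Conditioning on the first minute:
t(Busy) = 1 + 0.26·t(Busy) + 0.34·t(Throttled)
t(Throttled) = 1 + 0.38·t(Busy) + 0.28·t(Throttled)
Solving: t(Busy) = 2.6264, t(Throttled) = 2.7750.
Expected minutes from Throttled to Idle: 2.7750.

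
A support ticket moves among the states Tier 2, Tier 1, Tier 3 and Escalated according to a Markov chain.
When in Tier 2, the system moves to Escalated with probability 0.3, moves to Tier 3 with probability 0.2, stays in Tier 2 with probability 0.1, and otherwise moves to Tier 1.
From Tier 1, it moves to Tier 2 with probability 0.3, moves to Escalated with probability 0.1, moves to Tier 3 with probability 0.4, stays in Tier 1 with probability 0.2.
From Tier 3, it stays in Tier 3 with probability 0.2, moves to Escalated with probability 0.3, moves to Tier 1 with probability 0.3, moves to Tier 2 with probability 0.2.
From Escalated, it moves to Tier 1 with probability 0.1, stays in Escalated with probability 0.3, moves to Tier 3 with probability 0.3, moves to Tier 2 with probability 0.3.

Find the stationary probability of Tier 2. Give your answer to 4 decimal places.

0.2271

Let the stationary distribution be π with π = πP and π_1 + π_2 + π_3 + π_4 = 1.
π_1 = 0.1·π_1 + 0.3·π_2 + 0.2·π_3 + 0.3·π_4
π_2 = 0.4·π_1 + 0.2·π_2 + 0.3·π_3 + 0.1·π_4
π_3 = 0.2·π_1 + 0.4·π_2 + 0.2·π_3 + 0.3·π_4
Solving with the normalization constraint gives π = (0.2271, 0.2478, 0.2746, 0.2504).
So the stationary probability of Tier 2 is 0.2271.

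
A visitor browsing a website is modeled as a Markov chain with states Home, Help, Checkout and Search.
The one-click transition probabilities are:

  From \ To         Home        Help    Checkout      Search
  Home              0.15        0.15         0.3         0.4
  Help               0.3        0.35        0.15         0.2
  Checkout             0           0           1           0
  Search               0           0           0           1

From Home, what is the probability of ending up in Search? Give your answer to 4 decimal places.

0.5714

Let h(s) be the probability of absorption at Search starting from transient state s. Then h(Search) = 1 and h(Checkout) = 0. By first-step analysis:
h(Home) = 0.15·h(Home) + 0.15·h(Help) + 0.3·0 + 0.4·1
h(Help) = 0.3·h(Home) + 0.35·h(Help) + 0.15·0 + 0.2·1
Solving: h(Home) = 0.5714, h(Help) = 0.5714.
Starting from Home, the probability is 0.5714.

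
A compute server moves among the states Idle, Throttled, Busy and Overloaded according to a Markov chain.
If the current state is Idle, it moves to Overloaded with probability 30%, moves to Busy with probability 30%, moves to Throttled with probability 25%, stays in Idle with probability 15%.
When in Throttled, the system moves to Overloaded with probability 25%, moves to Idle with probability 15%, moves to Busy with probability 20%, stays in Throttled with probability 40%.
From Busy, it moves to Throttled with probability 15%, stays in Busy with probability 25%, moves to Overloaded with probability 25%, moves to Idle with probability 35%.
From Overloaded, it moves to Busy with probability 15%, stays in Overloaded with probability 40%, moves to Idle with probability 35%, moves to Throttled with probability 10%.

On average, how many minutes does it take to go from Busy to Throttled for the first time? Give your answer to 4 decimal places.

Let t(s) be the expected number of minutes to first reach Throttled from state s, with t(Throttled) = 0. Conditioning on the first minute:
t(Idle) = 1 + 0.15·t(Idle) + 0.3·t(Busy) + 0.3·t(Overloaded)
t(Busy) = 1 + 0.35·t(Idle) + 0.25·t(Busy) + 0.25·t(Overloaded)
t(Overloaded) = 1 + 0.35·t(Idle) + 0.15·t(Busy) + 0.4·t(Overloaded)
Solving: t(Idle) = 5.6180, t(Busy) = 6.1124, t(Overloaded) = 6.4719.
Expected minutes from Busy to Throttled: 6.1124.

6.1124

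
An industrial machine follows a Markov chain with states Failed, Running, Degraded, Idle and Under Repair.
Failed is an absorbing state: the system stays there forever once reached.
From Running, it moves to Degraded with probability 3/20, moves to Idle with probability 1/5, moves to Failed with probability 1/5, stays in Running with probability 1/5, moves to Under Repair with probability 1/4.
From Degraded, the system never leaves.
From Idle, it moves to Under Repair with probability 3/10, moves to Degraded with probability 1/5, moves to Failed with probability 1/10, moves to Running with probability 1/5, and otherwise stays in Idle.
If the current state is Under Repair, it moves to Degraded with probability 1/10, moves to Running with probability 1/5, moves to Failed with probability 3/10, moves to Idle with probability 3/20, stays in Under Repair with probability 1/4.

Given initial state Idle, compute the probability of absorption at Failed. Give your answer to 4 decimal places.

0.5190

Let h(s) be the probability of absorption at Failed starting from transient state s. Then h(Failed) = 1 and h(Degraded) = 0. By first-step analysis:
h(Running) = 0.2·1 + 0.2·h(Running) + 0.15·0 + 0.2·h(Idle) + 0.25·h(Under Repair)
h(Idle) = 0.1·1 + 0.2·h(Running) + 0.2·0 + 0.2·h(Idle) + 0.3·h(Under Repair)
h(Under Repair) = 0.3·1 + 0.2·h(Running) + 0.1·0 + 0.15·h(Idle) + 0.25·h(Under Repair)
Solving: h(Running) = 0.5860, h(Idle) = 0.5190, h(Under Repair) = 0.6601.
Starting from Idle, the probability is 0.5190.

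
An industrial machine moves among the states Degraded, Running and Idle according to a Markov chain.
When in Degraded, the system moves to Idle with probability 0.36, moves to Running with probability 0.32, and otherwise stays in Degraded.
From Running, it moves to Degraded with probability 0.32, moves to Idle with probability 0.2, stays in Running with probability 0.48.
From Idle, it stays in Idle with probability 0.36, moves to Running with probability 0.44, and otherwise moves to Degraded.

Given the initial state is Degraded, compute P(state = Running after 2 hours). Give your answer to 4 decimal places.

0.4144

Sum over the intermediate state after 1 hour:
P = P(Degraded→Degraded)·P(Degraded→Running) + P(Degraded→Running)·P(Running→Running) + P(Degraded→Idle)·P(Idle→Running)
  = 0.32×0.32 + 0.32×0.48 + 0.36×0.44
  = 0.1024 + 0.1536 + 0.1584 = 0.4144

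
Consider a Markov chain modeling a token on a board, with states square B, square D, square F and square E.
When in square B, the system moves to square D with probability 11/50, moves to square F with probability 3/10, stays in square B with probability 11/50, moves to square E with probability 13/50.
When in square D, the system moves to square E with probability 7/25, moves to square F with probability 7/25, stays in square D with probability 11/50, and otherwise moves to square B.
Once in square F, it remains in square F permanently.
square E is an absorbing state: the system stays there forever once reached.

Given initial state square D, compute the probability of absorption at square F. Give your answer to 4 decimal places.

0.5079

Let h(s) be the probability of absorption at square F starting from transient state s. Then h(square F) = 1 and h(square E) = 0. By first-step analysis:
h(square B) = 0.22·h(square B) + 0.22·h(square D) + 0.3·1 + 0.26·0
h(square D) = 0.22·h(square B) + 0.22·h(square D) + 0.28·1 + 0.28·0
Solving: h(square B) = 0.5279, h(square D) = 0.5079.
Starting from square D, the probability is 0.5079.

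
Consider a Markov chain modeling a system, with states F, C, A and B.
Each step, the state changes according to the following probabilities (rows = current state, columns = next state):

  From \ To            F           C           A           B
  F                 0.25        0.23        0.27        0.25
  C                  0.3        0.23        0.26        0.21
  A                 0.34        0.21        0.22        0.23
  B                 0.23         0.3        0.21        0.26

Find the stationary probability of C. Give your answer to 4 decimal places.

Let the stationary distribution be π with π = πP and π_1 + π_2 + π_3 + π_4 = 1.
π_1 = 0.25·π_1 + 0.3·π_2 + 0.34·π_3 + 0.23·π_4
π_2 = 0.23·π_1 + 0.23·π_2 + 0.21·π_3 + 0.3·π_4
π_3 = 0.27·π_1 + 0.26·π_2 + 0.22·π_3 + 0.21·π_4
Solving with the normalization constraint gives π = (0.2790, 0.2418, 0.2412, 0.2379).
So the stationary probability of C is 0.2418.

0.2418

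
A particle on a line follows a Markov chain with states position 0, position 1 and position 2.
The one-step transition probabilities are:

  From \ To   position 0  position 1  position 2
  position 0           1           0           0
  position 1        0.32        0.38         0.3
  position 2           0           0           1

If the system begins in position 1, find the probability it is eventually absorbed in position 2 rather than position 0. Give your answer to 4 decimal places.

0.4839

Let h(s) be the probability of absorption at position 2 starting from transient state s. Then h(position 2) = 1 and h(position 0) = 0. By first-step analysis:
h(position 1) = 0.32·0 + 0.38·h(position 1) + 0.3·1
Solving: h(position 1) = 0.4839.
Starting from position 1, the probability is 0.4839.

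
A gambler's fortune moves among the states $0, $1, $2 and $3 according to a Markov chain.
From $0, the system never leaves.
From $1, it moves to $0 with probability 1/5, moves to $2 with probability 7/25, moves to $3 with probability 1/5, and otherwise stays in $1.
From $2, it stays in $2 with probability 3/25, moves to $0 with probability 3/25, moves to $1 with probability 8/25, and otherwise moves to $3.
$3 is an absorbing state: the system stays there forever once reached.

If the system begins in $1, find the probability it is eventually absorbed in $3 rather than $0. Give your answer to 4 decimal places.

0.5881

Let h(s) be the probability of absorption at $3 starting from transient state s. Then h($3) = 1 and h($0) = 0. By first-step analysis:
h($1) = 0.2·0 + 0.32·h($1) + 0.28·h($2) + 0.2·1
h($2) = 0.12·0 + 0.32·h($1) + 0.12·h($2) + 0.44·1
Solving: h($1) = 0.5881, h($2) = 0.7138.
Starting from $1, the probability is 0.5881.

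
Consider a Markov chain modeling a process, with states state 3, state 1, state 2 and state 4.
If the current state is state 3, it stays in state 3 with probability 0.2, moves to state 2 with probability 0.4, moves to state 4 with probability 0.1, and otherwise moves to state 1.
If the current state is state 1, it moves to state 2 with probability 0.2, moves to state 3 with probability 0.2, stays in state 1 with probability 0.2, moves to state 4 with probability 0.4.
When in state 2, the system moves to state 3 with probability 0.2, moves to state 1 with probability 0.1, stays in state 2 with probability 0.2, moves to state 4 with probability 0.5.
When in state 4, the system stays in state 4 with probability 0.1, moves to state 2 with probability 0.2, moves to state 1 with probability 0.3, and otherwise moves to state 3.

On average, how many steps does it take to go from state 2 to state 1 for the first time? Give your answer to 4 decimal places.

Let t(s) be the expected number of steps to first reach state 1 from state s, with t(state 1) = 0. Conditioning on the first step:
t(state 3) = 1 + 0.2·t(state 3) + 0.4·t(state 2) + 0.1·t(state 4)
t(state 2) = 1 + 0.2·t(state 3) + 0.2·t(state 2) + 0.5·t(state 4)
t(state 4) = 1 + 0.4·t(state 3) + 0.2·t(state 2) + 0.1·t(state 4)
Solving: t(state 3) = 4.1558, t(state 2) = 4.8052, t(state 4) = 4.0260.
Expected steps from state 2 to state 1: 4.8052.

4.8052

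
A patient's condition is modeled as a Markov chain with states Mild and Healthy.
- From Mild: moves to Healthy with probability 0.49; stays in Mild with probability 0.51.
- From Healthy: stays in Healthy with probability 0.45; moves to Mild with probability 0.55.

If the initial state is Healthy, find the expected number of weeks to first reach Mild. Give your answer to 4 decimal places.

1.8182

Let t(s) be the expected number of weeks to first reach Mild from state s, with t(Mild) = 0. Conditioning on the first week:
t(Healthy) = 1 + 0.45·t(Healthy)
Solving: t(Healthy) = 1.8182.
Expected weeks from Healthy to Mild: 1.8182.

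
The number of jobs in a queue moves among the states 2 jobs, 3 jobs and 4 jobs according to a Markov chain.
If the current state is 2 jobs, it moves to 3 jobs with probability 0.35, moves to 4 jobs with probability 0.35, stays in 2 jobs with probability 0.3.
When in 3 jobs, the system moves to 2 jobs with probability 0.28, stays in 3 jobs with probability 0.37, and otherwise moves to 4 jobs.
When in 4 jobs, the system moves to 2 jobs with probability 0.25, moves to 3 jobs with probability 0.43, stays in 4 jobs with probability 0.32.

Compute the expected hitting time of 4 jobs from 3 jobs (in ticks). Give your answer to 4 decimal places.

Let t(s) be the expected number of ticks to first reach 4 jobs from state s, with t(4 jobs) = 0. Conditioning on the first tick:
t(2 jobs) = 1 + 0.3·t(2 jobs) + 0.35·t(3 jobs)
t(3 jobs) = 1 + 0.28·t(2 jobs) + 0.37·t(3 jobs)
Solving: t(2 jobs) = 2.8571, t(3 jobs) = 2.8571.
Expected ticks from 3 jobs to 4 jobs: 2.8571.

2.8571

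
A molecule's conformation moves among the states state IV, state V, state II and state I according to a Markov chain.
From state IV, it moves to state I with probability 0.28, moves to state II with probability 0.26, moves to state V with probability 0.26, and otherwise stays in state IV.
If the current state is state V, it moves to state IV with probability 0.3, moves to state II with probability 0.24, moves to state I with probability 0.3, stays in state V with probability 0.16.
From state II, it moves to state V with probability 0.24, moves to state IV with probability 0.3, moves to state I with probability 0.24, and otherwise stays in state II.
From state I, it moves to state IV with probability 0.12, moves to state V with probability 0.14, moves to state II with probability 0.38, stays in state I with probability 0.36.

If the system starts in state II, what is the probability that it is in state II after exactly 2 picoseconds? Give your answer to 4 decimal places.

Propagate the distribution vector 2 picoseconds from state II.
After 0 picoseconds: (0.0000, 0.0000, 1.0000, 0.0000)
After 1 picosecond: (0.3000, 0.2400, 0.2200, 0.2400)
After 2 picoseconds: (0.2268, 0.2028, 0.2752, 0.2952)
P(in state II after 2 picoseconds) = 0.2752

0.2752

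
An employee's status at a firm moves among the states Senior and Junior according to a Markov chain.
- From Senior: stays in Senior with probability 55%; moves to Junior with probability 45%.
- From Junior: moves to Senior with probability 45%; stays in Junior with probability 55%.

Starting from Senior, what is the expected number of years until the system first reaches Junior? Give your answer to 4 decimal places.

2.2222

Let t(s) be the expected number of years to first reach Junior from state s, with t(Junior) = 0. Conditioning on the first year:
t(Senior) = 1 + 0.55·t(Senior)
Solving: t(Senior) = 2.2222.
Expected years from Senior to Junior: 2.2222.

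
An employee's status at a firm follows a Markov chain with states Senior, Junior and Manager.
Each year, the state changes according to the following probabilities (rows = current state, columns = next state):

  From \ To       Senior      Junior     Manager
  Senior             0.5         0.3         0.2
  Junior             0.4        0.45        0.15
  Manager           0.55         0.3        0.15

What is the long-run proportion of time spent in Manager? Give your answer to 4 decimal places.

0.1737

Let the stationary distribution be π with π = πP and π_1 + π_2 + π_3 = 1.
π_1 = 0.5·π_1 + 0.4·π_2 + 0.55·π_3
π_2 = 0.3·π_1 + 0.45·π_2 + 0.3·π_3
Solving with the normalization constraint gives π = (0.4734, 0.3529, 0.1737).
So the stationary probability of Manager is 0.1737.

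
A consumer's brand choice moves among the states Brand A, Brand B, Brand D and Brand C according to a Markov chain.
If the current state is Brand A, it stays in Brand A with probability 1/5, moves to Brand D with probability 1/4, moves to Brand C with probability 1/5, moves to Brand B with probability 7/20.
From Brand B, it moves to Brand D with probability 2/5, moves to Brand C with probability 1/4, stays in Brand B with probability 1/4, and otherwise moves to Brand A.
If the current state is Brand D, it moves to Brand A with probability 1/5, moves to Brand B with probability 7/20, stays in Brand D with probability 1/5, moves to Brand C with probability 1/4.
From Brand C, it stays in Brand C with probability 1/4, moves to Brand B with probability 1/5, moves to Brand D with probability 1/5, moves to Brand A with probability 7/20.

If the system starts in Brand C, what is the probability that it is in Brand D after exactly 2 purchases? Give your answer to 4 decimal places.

0.2575

Propagate the distribution vector 2 purchases from Brand C.
After 0 purchases: (0.0000, 0.0000, 0.0000, 1.0000)
After 1 purchase: (0.3500, 0.2000, 0.2000, 0.2500)
After 2 purchases: (0.2175, 0.2925, 0.2575, 0.2325)
P(in Brand D after 2 purchases) = 0.2575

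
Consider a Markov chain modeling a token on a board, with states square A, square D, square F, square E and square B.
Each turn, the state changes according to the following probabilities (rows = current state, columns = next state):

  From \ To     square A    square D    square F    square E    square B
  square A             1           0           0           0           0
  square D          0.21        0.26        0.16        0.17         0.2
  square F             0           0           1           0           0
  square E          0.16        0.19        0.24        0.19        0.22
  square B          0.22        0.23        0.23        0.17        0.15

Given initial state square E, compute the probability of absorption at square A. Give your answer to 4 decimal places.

0.4527

Let h(s) be the probability of absorption at square A starting from transient state s. Then h(square A) = 1 and h(square F) = 0. By first-step analysis:
h(square D) = 0.21·1 + 0.26·h(square D) + 0.16·0 + 0.17·h(square E) + 0.2·h(square B)
h(square E) = 0.16·1 + 0.19·h(square D) + 0.24·0 + 0.19·h(square E) + 0.22·h(square B)
h(square B) = 0.22·1 + 0.23·h(square D) + 0.23·0 + 0.17·h(square E) + 0.15·h(square B)
Solving: h(square D) = 0.5202, h(square E) = 0.4527, h(square B) = 0.4901.
Starting from square E, the probability is 0.4527.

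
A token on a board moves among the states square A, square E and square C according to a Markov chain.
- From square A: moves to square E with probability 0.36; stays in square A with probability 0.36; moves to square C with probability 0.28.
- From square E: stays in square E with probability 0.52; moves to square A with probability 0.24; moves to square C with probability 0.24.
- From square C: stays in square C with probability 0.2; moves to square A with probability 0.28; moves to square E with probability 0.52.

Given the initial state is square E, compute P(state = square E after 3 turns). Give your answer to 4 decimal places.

0.4755

Propagate the distribution vector 3 turns from square E.
After 0 turns: (0.0000, 1.0000, 0.0000)
After 1 turn: (0.2400, 0.5200, 0.2400)
After 2 turns: (0.2784, 0.4816, 0.2400)
After 3 turns: (0.2830, 0.4755, 0.2415)
P(in square E after 3 turns) = 0.4755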